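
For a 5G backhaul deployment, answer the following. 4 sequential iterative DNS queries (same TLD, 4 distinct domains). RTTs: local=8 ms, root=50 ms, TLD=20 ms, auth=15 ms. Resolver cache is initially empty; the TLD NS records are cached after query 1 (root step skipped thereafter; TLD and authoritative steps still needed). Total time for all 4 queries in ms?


Lookup 1 (cold cache): local + root + TLD + auth = 8 + 50 + 20 + 15 = 93 ms
Lookups 2..4 (TLD NS cached -> skip root; new domain -> still ask TLD and auth): local + TLD + auth = 8 + 20 + 15 = 43 ms each
Remaining 3 lookups: 3 * 43 = 129 ms
Total = 93 + 129 = 222 ms

222


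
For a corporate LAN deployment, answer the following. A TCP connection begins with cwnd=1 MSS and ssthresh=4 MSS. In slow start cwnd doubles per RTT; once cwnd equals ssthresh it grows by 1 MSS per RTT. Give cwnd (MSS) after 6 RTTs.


RTT 0: cwnd = 1 MSS (initial)
RTT 1: cwnd = 2 MSS (slow start, doubled)
RTT 2: cwnd = 4 MSS (slow start, doubled)
RTT 3: cwnd = 5 MSS (congestion avoidance, +1)
RTT 4: cwnd = 6 MSS (congestion avoidance, +1)
RTT 5: cwnd = 7 MSS (congestion avoidance, +1)
RTT 6: cwnd = 8 MSS (congestion avoidance, +1)

8


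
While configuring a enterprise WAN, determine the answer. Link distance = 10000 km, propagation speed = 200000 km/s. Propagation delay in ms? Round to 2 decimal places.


Given: distance = 10000 km, speed = 200000 km/s
Delay = distance / speed = 10000 / 200000 seconds
Delay in ms = 10000 * 1000 / 200000
Delay = 50.0000 ms
Rounded to 2 dp = 50.00 ms

50.00


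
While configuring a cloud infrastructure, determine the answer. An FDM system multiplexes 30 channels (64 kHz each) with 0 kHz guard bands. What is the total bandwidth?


Given: 30 channels, 64 kHz each, guard = 0 kHz
Channel bandwidth = 30 * 64 = 1920 kHz
Guard bands = 29 gaps * 0 kHz = 0 kHz
Total = 1920 + 0 = 1920 kHz

1920


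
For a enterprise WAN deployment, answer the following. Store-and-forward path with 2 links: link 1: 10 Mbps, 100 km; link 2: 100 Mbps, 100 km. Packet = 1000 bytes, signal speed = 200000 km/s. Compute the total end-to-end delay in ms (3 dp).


Packet = 1000 bytes = 8000 bits. Store-and-forward: sum (t_trans + t_prop) per link.
Link 1: t_trans = 8000/(10*10^6) s = 0.8000 ms; t_prop = 100/200000 s = 0.5000 ms; subtotal = 1.3000 ms
Link 2: t_trans = 8000/(100*10^6) s = 0.0800 ms; t_prop = 100/200000 s = 0.5000 ms; subtotal = 0.5800 ms
End-to-end = 1.3000 + 0.5800 = 1.8800 ms -> 1.880 ms (3 dp)

1.880


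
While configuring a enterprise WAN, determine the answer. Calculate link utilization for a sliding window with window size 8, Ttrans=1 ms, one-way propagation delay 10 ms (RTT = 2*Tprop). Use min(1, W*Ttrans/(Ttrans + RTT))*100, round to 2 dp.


Given: W = 8, Ttrans = 1 ms, RTT = 20 ms (= 2 * Tprop, Tprop = 10 ms)
Cycle time = Ttrans + RTT = 1 + 20 = 21 ms (first packet sent until its ACK returns)
W * Ttrans = 8 * 1 = 8 ms of sending per cycle
W * Ttrans / (Ttrans + RTT) = 8 / 21 = 0.380952
U = min(1, 0.380952) = 0.380952
U% = 38.10%

38.10


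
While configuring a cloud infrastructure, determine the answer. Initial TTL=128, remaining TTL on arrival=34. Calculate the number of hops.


Given: initial TTL = 128, received TTL = 34
Hops = initial TTL - received TTL
Hops = 128 - 34 = 94

94


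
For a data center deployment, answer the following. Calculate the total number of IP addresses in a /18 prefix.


Given: CIDR prefix /18
Host bits = 32 - 18 = 14
Total addresses = 2^14 = 16384

16384


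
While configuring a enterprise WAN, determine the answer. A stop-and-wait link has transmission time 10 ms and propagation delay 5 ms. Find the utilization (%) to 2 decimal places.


Given: Ttrans = 10 ms, Tprop = 5 ms
RTT = 2 * Tprop = 2 * 5 = 10 ms
U = Ttrans / (Ttrans + RTT)
U = 10 / (10 + 10)
U = 10 / 20 = 0.5
U% = 50.00%

50.00


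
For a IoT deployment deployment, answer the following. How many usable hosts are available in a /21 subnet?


Given: subnet mask /21
Host bits = 32 - 21 = 11
Total addresses = 2^11 = 2048
Usable hosts = 2048 - 2 (network + broadcast) = 2046

2046


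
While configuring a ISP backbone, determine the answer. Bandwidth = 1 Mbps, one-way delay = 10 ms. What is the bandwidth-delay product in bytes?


Given: bandwidth = 1 Mbps, delay = 10 ms
BDP in bits = 1 * 10^6 * 10 / 1000
BDP in bits = 10000
BDP in bytes = 10000 / 8 = 1250

1250


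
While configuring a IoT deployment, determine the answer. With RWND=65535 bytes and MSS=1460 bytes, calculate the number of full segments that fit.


Given: RWND = 65535 bytes, MSS = 1460 bytes
Full segments = floor(RWND / MSS)
Full segments = floor(65535 / 1460)
Full segments = floor(44.887) = 44

44


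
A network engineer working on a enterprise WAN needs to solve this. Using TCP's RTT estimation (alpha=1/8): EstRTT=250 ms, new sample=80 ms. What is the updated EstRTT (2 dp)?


Given: EstRTT = 250 ms, SampleRTT = 80 ms, alpha = 1/8
New EstRTT = (1 - alpha) * EstRTT + alpha * SampleRTT
(7/8) * 250 = 218.75
(1/8) * 80 = 10
New EstRTT = 218.75 + 10 = 228.75 ms -> 228.75 ms (2 dp)

228.75


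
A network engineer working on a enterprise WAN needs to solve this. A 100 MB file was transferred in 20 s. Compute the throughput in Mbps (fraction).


Given: file = 100 MB, time = 20 s
File in Mb = 100 * 8 = 800 Mb
Throughput = 800 / 20 Mbps
Throughput = 40 Mbps

40


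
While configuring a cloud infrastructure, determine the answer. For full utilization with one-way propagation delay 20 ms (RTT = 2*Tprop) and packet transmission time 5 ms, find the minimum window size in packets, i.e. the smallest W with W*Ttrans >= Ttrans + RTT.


Given: Ttrans = 5 ms, RTT = 40 ms (= 2 * Tprop, Tprop = 20 ms)
Time until first ACK returns = Ttrans + RTT = 5 + 40 = 45 ms
Need W * Ttrans >= Ttrans + RTT  ->  W >= (Ttrans + RTT) / Ttrans
(Ttrans + RTT) / Ttrans = 45 / 5 = 9
W_min = ceil(9) = 9

9


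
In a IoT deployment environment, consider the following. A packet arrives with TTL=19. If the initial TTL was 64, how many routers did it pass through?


Given: initial TTL = 64, received TTL = 19
Hops = initial TTL - received TTL
Hops = 64 - 19 = 45

45


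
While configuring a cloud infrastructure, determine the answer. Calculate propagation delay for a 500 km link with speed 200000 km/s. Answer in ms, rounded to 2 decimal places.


Given: distance = 500 km, speed = 200000 km/s
Delay = distance / speed = 500 / 200000 seconds
Delay in ms = 500 * 1000 / 200000
Delay = 2.5000 ms
Rounded to 2 dp = 2.50 ms

2.50


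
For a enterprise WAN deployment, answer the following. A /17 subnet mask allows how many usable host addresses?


Given: subnet mask /17
Host bits = 32 - 17 = 15
Total addresses = 2^15 = 32768
Usable hosts = 32768 - 2 (network + broadcast) = 32766

32766


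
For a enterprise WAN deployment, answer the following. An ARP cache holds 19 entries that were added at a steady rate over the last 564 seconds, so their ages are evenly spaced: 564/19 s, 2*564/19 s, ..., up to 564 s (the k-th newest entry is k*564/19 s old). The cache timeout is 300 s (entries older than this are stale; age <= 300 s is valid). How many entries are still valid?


Ages are k * 564/19 s for k = 1..19 (spacing = 29.6842 s).
Entry k is valid iff k * 564/19 <= 300 iff k <= 19 * 300 / 564 = 10.1064
n_valid = floor(10.1064) = 10
(n_stale = 19 - 10 = 9)

10


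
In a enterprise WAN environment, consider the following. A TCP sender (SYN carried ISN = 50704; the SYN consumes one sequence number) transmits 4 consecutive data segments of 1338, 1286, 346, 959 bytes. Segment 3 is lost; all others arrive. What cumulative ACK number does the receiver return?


SYN uses sequence number 50704; first data byte = ISN + 1 = 50705.
Segment 1: SEQ = 50705, len = 1338 B, covers [50705, 52042]
Segment 2: SEQ = 52043, len = 1286 B, covers [52043, 53328]
Segment 3: SEQ = 53329, len = 346 B, covers [53329, 53674] [LOST]
Segment 4: SEQ = 53675, len = 959 B, covers [53675, 54633]
In-order data received: bytes [50705, 53328] (segments 1..2).
Segment 3 missing -> gap begins at byte 53329; later segments buffered out of order.
Cumulative ACK = next expected in-order byte = 50705 + 1338 + 1286 = 53329

53329


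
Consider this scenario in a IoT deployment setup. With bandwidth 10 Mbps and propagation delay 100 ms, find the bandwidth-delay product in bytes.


Given: bandwidth = 10 Mbps, delay = 100 ms
BDP in bits = 10 * 10^6 * 100 / 1000
BDP in bits = 1000000
BDP in bytes = 1000000 / 8 = 125000

125000


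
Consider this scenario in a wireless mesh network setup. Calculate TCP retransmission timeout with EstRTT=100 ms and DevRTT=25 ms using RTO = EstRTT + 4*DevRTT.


Given: EstRTT = 100 ms, DevRTT = 25 ms
Timeout = EstRTT + 4 * DevRTT
4 * DevRTT = 4 * 25 = 100
Timeout = 100 + 100 = 200 ms

200


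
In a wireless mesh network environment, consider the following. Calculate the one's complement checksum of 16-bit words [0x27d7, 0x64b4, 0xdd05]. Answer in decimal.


Given words: [0x27d7, 0x64b4, 0xdd05]
Step 1: Sum all words
Raw sum = 10199 + 25780 + 56581 = 92560
Step 2: Fold carry: (27024 + 1) = 27025
One's complement = ~27025 & 0xFFFF = 38510

38510


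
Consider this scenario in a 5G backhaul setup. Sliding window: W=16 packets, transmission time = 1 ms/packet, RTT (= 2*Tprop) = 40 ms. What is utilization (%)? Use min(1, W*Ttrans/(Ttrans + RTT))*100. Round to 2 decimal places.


Given: W = 16, Ttrans = 1 ms, RTT = 40 ms (= 2 * Tprop, Tprop = 20 ms)
Cycle time = Ttrans + RTT = 1 + 40 = 41 ms (first packet sent until its ACK returns)
W * Ttrans = 16 * 1 = 16 ms of sending per cycle
W * Ttrans / (Ttrans + RTT) = 16 / 41 = 0.390244
U = min(1, 0.390244) = 0.390244
U% = 39.02%

39.02


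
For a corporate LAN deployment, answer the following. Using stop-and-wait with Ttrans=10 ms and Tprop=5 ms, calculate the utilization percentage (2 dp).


Given: Ttrans = 10 ms, Tprop = 5 ms
RTT = 2 * Tprop = 2 * 5 = 10 ms
U = Ttrans / (Ttrans + RTT)
U = 10 / (10 + 10)
U = 10 / 20 = 0.5
U% = 50.00%

50.00


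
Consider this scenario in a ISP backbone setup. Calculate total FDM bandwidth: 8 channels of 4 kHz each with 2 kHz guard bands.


Given: 8 channels, 4 kHz each, guard = 2 kHz
Channel bandwidth = 8 * 4 = 32 kHz
Guard bands = 7 gaps * 2 kHz = 14 kHz
Total = 32 + 14 = 46 kHz

46


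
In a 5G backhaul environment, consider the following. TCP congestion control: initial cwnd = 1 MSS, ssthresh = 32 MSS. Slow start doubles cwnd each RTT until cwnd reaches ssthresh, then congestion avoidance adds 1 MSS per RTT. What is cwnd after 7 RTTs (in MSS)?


RTT 0: cwnd = 1 MSS (initial)
RTT 1: cwnd = 2 MSS (slow start, doubled)
RTT 2: cwnd = 4 MSS (slow start, doubled)
RTT 3: cwnd = 8 MSS (slow start, doubled)
RTT 4: cwnd = 16 MSS (slow start, doubled)
RTT 5: cwnd = 32 MSS (slow start, doubled)
RTT 6: cwnd = 33 MSS (congestion avoidance, +1)
RTT 7: cwnd = 34 MSS (congestion avoidance, +1)

34


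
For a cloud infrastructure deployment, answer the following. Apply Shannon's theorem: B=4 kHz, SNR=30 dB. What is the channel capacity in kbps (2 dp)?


Given: B = 4 kHz, SNR = 30 dB
SNR linear = 10^(30/10) = 1000
1 + SNR = 1001
log2(1001) = 9.9672262588
C = 4 * 1000 * 9.9672262588 = 39868.9050 bps
C = 39.868905 kbps -> 39.87 kbps (2 dp)

39.87


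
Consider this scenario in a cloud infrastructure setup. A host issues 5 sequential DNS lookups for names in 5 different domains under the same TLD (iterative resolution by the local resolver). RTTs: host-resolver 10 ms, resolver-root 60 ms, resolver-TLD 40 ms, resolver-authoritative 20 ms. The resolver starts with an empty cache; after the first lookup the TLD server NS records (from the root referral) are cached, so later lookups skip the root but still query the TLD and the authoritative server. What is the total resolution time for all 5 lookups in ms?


Lookup 1 (cold cache): local + root + TLD + auth = 10 + 60 + 40 + 20 = 130 ms
Lookups 2..5 (TLD NS cached -> skip root; new domain -> still ask TLD and auth): local + TLD + auth = 10 + 40 + 20 = 70 ms each
Remaining 4 lookups: 4 * 70 = 280 ms
Total = 130 + 280 = 410 ms

410


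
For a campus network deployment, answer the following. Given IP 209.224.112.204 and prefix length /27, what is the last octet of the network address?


Given: IP = 209.224.112.204, prefix = /27
Subnet mask = 255.255.255.224
Last octet of IP: 204
Last octet of mask: 224
Network last octet = 204 AND 224 = 192

192


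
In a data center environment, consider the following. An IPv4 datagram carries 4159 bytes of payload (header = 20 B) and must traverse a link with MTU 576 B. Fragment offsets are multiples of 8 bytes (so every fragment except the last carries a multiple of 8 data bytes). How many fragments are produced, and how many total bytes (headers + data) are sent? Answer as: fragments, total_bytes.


Max data per non-final fragment = floor((MTU - header)/8)*8 = floor((576 - 20)/8)*8 = floor(556/8)*8 = 552 B
Final fragment needs no 8-byte alignment: it can carry up to MTU - header = 556 B
Non-final fragments needed = ceil((payload - 556) / 552) = ceil(3603/552) = ceil(6.5272) = 7
Number of fragments = 7 + 1 = 8
Fragment sizes (data): 7 * 552 B + 295 B (last, 295 <= 556 OK)
Total bytes sent = payload + n_frags * header = 4159 + 8*20 = 4159 + 160 = 4319 B

8, 4319


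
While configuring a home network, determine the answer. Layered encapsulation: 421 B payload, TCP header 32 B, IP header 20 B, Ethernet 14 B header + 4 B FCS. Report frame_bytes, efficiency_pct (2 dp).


TCP segment = 421 + 32 = 453 B
IP packet = 453 + 20 = 473 B
Ethernet frame = 473 + 14 + 4 = 491 B
Efficiency = app / frame = 421 / 491 = 0.857434 = 85.7434% -> 85.74% (2 dp)

491, 85.74


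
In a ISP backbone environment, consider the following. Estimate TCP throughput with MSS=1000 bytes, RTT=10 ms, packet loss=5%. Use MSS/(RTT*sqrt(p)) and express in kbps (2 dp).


Given: MSS = 1000 bytes, RTT = 10 ms, loss = 5%
RTT in seconds = 10 / 1000 = 0.01
Loss rate = 5% = 0.05
sqrt(loss) = sqrt(0.05) = 0.223606797750
Throughput (bytes/s) = 1000 / (0.01 * 0.223606797750) = 447213.5955
Throughput (kbps) = 447213.5955 * 8 / 1000 = 3577.708764 -> 3577.71 kbps (2 dp)

3577.71


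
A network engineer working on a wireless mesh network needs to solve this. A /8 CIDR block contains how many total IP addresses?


Given: CIDR prefix /8
Host bits = 32 - 8 = 24
Total addresses = 2^24 = 16777216

16777216


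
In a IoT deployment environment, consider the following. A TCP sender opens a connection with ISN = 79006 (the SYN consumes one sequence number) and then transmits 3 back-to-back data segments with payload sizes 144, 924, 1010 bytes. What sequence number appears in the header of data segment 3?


The SYN occupies sequence number ISN = 79006, so the first data byte is ISN + 1 = 79007.
SEQ of data segment i = (ISN + 1) + sum of payload sizes of segments 1..i-1.
Segment 1: SEQ = 79007, payload = 144 bytes
Segment 2: SEQ = 79151, payload = 924 bytes
Segment 3: SEQ = 80075, payload = 1010 bytes
SEQ of segment 3 = 79007 + 144 + 924 = 80075

80075


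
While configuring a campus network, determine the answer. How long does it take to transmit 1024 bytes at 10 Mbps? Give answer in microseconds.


Given: packet = 1024 bytes, bandwidth = 10 Mbps
Packet in bits = 1024 * 8 = 8192 bits
Bandwidth = 10 * 10^6 = 10000000 bps
Time = 8192 / 10000000 seconds
Time in us = 8192 * 10^6 / 10000000 = 819.2

819.2


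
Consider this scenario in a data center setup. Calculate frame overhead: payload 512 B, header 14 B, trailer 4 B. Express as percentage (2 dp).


Given: payload = 512 B, header = 14 B, trailer = 4 B
Overhead bytes = header + trailer = 14 + 4 = 18
Total frame = payload + overhead = 512 + 18 = 530
Overhead % = 18 / 530 * 100 = 3.3962% -> 3.40% (2 dp)

3.40


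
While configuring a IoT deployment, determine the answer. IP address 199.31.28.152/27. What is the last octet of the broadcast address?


Given: IP = 199.31.28.152, prefix = /27
Host bits = 32 - 27 = 5
Network last octet = 152 AND mask = 128
Host part size = 2^5 - 1 = 31
Broadcast last octet = 128 OR 31 = 159

159


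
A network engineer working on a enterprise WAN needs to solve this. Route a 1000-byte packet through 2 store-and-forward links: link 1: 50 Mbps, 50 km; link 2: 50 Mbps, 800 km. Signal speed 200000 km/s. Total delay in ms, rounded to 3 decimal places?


Packet = 1000 bytes = 8000 bits. Store-and-forward: sum (t_trans + t_prop) per link.
Link 1: t_trans = 8000/(50*10^6) s = 0.1600 ms; t_prop = 50/200000 s = 0.2500 ms; subtotal = 0.4100 ms
Link 2: t_trans = 8000/(50*10^6) s = 0.1600 ms; t_prop = 800/200000 s = 4.0000 ms; subtotal = 4.1600 ms
End-to-end = 0.4100 + 4.1600 = 4.5700 ms -> 4.570 ms (3 dp)

4.570


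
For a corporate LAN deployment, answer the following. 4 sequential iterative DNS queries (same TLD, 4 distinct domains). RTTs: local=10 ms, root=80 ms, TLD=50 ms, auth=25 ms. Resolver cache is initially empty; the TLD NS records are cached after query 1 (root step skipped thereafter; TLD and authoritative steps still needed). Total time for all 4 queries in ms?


Lookup 1 (cold cache): local + root + TLD + auth = 10 + 80 + 50 + 25 = 165 ms
Lookups 2..4 (TLD NS cached -> skip root; new domain -> still ask TLD and auth): local + TLD + auth = 10 + 50 + 25 = 85 ms each
Remaining 3 lookups: 3 * 85 = 255 ms
Total = 165 + 255 = 420 ms

420


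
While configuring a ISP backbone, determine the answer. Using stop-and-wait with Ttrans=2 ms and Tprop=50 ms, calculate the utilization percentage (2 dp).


Given: Ttrans = 2 ms, Tprop = 50 ms
RTT = 2 * Tprop = 2 * 50 = 100 ms
U = Ttrans / (Ttrans + RTT)
U = 2 / (2 + 100)
U = 2 / 102 = 0.019608
U% = 1.96%

1.96


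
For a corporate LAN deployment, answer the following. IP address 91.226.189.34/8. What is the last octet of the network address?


Given: IP = 91.226.189.34, prefix = /8
Subnet mask = 255.0.0.0
Last octet of IP: 34
Last octet of mask: 0
Network last octet = 34 AND 0 = 0

0


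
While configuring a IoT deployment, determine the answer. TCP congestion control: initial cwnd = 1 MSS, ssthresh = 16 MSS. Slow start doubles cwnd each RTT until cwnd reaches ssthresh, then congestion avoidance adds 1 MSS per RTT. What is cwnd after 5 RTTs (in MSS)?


RTT 0: cwnd = 1 MSS (initial)
RTT 1: cwnd = 2 MSS (slow start, doubled)
RTT 2: cwnd = 4 MSS (slow start, doubled)
RTT 3: cwnd = 8 MSS (slow start, doubled)
RTT 4: cwnd = 16 MSS (slow start, doubled)
RTT 5: cwnd = 17 MSS (congestion avoidance, +1)

17


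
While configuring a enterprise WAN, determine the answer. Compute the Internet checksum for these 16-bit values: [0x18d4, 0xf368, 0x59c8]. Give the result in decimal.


Given words: [0x18d4, 0xf368, 0x59c8]
Step 1: Sum all words
Raw sum = 6356 + 62312 + 22984 = 91652
Step 2: Fold carry: (26116 + 1) = 26117
One's complement = ~26117 & 0xFFFF = 39418

39418


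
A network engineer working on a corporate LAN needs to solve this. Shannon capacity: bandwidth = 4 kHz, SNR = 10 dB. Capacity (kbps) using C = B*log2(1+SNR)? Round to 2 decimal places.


Given: B = 4 kHz, SNR = 10 dB
SNR linear = 10^(10/10) = 10
1 + SNR = 11
log2(11) = 3.4594316186
C = 4 * 1000 * 3.4594316186 = 13837.7265 bps
C = 13.837726 kbps -> 13.84 kbps (2 dp)

13.84


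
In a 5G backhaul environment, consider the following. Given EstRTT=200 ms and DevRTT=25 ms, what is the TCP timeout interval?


Given: EstRTT = 200 ms, DevRTT = 25 ms
Timeout = EstRTT + 4 * DevRTT
4 * DevRTT = 4 * 25 = 100
Timeout = 200 + 100 = 300 ms

300


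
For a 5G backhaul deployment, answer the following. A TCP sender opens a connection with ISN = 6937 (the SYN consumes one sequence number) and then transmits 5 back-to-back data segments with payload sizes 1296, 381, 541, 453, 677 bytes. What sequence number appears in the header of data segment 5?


The SYN occupies sequence number ISN = 6937, so the first data byte is ISN + 1 = 6938.
SEQ of data segment i = (ISN + 1) + sum of payload sizes of segments 1..i-1.
Segment 1: SEQ = 6938, payload = 1296 bytes
Segment 2: SEQ = 8234, payload = 381 bytes
Segment 3: SEQ = 8615, payload = 541 bytes
Segment 4: SEQ = 9156, payload = 453 bytes
Segment 5: SEQ = 9609, payload = 677 bytes
SEQ of segment 5 = 6938 + 1296 + 381 + 541 + 453 = 9609

9609


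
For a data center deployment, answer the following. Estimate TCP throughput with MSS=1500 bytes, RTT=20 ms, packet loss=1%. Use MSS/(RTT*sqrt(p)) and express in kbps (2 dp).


Given: MSS = 1500 bytes, RTT = 20 ms, loss = 1%
RTT in seconds = 20 / 1000 = 0.02
Loss rate = 1% = 0.01
sqrt(loss) = sqrt(0.01) = 0.1
Throughput (bytes/s) = 1500 / (0.02 * 0.1) = 750000.0000
Throughput (kbps) = 750000.0000 * 8 / 1000 = 6000.000000 -> 6000.00 kbps (2 dp)

6000.00


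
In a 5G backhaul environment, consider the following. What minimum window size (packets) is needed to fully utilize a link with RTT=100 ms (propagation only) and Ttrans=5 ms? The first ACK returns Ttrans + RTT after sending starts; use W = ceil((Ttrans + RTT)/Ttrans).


Given: Ttrans = 5 ms, RTT = 100 ms (= 2 * Tprop, Tprop = 50 ms)
Time until first ACK returns = Ttrans + RTT = 5 + 100 = 105 ms
Need W * Ttrans >= Ttrans + RTT  ->  W >= (Ttrans + RTT) / Ttrans
(Ttrans + RTT) / Ttrans = 105 / 5 = 21
W_min = ceil(21) = 21

21


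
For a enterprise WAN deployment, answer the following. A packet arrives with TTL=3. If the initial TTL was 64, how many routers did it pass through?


Given: initial TTL = 64, received TTL = 3
Hops = initial TTL - received TTL
Hops = 64 - 3 = 61

61


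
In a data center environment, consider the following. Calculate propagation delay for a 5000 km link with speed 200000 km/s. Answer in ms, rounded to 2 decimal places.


Given: distance = 5000 km, speed = 200000 km/s
Delay = distance / speed = 5000 / 200000 seconds
Delay in ms = 5000 * 1000 / 200000
Delay = 25.0000 ms
Rounded to 2 dp = 25.00 ms

25.00


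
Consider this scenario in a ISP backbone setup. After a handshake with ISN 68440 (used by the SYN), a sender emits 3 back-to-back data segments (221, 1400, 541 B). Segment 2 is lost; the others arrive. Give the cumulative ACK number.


SYN uses sequence number 68440; first data byte = ISN + 1 = 68441.
Segment 1: SEQ = 68441, len = 221 B, covers [68441, 68661]
Segment 2: SEQ = 68662, len = 1400 B, covers [68662, 70061] [LOST]
Segment 3: SEQ = 70062, len = 541 B, covers [70062, 70602]
In-order data received: bytes [68441, 68661] (segments 1..1).
Segment 2 missing -> gap begins at byte 68662; later segments buffered out of order.
Cumulative ACK = next expected in-order byte = 68441 + 221 = 68662

68662


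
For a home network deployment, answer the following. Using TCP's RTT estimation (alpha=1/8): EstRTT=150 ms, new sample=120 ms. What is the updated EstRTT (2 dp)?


Given: EstRTT = 150 ms, SampleRTT = 120 ms, alpha = 1/8
New EstRTT = (1 - alpha) * EstRTT + alpha * SampleRTT
(7/8) * 150 = 131.25
(1/8) * 120 = 15
New EstRTT = 131.25 + 15 = 146.25 ms -> 146.25 ms (2 dp)

146.25


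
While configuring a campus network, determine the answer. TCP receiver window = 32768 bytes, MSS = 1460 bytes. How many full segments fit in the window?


Given: RWND = 32768 bytes, MSS = 1460 bytes
Full segments = floor(RWND / MSS)
Full segments = floor(32768 / 1460)
Full segments = floor(22.4438) = 22

22


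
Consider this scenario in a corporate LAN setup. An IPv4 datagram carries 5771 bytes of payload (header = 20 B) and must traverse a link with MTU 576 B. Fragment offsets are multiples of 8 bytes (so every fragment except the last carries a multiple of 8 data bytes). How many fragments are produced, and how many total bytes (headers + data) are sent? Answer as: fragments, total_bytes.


Max data per non-final fragment = floor((MTU - header)/8)*8 = floor((576 - 20)/8)*8 = floor(556/8)*8 = 552 B
Final fragment needs no 8-byte alignment: it can carry up to MTU - header = 556 B
Non-final fragments needed = ceil((payload - 556) / 552) = ceil(5215/552) = ceil(9.4475) = 10
Number of fragments = 10 + 1 = 11
Fragment sizes (data): 10 * 552 B + 251 B (last, 251 <= 556 OK)
Total bytes sent = payload + n_frags * header = 5771 + 11*20 = 5771 + 220 = 5991 B

11, 5991


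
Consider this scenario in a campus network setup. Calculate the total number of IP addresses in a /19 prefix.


Given: CIDR prefix /19
Host bits = 32 - 19 = 13
Total addresses = 2^13 = 8192

8192


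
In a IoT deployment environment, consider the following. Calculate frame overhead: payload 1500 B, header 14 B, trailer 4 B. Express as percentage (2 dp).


Given: payload = 1500 B, header = 14 B, trailer = 4 B
Overhead bytes = header + trailer = 14 + 4 = 18
Total frame = payload + overhead = 1500 + 18 = 1518
Overhead % = 18 / 1518 * 100 = 1.1858% -> 1.19% (2 dp)

1.19


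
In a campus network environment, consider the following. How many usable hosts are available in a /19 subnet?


Given: subnet mask /19
Host bits = 32 - 19 = 13
Total addresses = 2^13 = 8192
Usable hosts = 8192 - 2 (network + broadcast) = 8190

8190


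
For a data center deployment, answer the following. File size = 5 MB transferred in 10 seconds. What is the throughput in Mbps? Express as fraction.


Given: file = 5 MB, time = 10 s
File in Mb = 5 * 8 = 40 Mb
Throughput = 40 / 10 Mbps
Throughput = 4 Mbps

4


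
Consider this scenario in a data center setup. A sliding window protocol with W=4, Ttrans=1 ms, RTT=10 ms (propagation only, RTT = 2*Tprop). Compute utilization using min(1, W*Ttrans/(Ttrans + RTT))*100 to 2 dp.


Given: W = 4, Ttrans = 1 ms, RTT = 10 ms (= 2 * Tprop, Tprop = 5 ms)
Cycle time = Ttrans + RTT = 1 + 10 = 11 ms (first packet sent until its ACK returns)
W * Ttrans = 4 * 1 = 4 ms of sending per cycle
W * Ttrans / (Ttrans + RTT) = 4 / 11 = 0.363636
U = min(1, 0.363636) = 0.363636
U% = 36.36%

36.36


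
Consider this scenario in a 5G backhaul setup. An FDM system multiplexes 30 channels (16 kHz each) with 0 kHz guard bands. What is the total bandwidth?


Given: 30 channels, 16 kHz each, guard = 0 kHz
Channel bandwidth = 30 * 16 = 480 kHz
Guard bands = 29 gaps * 0 kHz = 0 kHz
Total = 480 + 0 = 480 kHz

480


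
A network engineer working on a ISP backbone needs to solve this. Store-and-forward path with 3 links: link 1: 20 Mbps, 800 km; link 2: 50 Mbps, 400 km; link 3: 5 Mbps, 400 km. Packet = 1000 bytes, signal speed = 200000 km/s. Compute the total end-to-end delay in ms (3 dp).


Packet = 1000 bytes = 8000 bits. Store-and-forward: sum (t_trans + t_prop) per link.
Link 1: t_trans = 8000/(20*10^6) s = 0.4000 ms; t_prop = 800/200000 s = 4.0000 ms; subtotal = 4.4000 ms
Link 2: t_trans = 8000/(50*10^6) s = 0.1600 ms; t_prop = 400/200000 s = 2.0000 ms; subtotal = 2.1600 ms
Link 3: t_trans = 8000/(5*10^6) s = 1.6000 ms; t_prop = 400/200000 s = 2.0000 ms; subtotal = 3.6000 ms
End-to-end = 4.4000 + 2.1600 + 3.6000 = 10.1600 ms -> 10.160 ms (3 dp)

10.160


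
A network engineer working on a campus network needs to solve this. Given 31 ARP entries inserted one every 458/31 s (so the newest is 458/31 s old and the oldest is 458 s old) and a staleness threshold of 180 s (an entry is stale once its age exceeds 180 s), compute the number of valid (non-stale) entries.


Ages are k * 458/31 s for k = 1..31 (spacing = 14.7742 s).
Entry k is valid iff k * 458/31 <= 180 iff k <= 31 * 180 / 458 = 12.1834
n_valid = floor(12.1834) = 12
(n_stale = 31 - 12 = 19)

12


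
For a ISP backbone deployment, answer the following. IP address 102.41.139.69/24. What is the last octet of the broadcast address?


Given: IP = 102.41.139.69, prefix = /24
Host bits = 32 - 24 = 8
Network last octet = 69 AND mask = 0
Host part size = 2^8 - 1 = 255
Broadcast last octet = 0 OR 255 = 255

255


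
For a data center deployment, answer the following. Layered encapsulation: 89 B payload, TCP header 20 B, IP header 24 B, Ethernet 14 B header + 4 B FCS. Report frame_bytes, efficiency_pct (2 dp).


TCP segment = 89 + 20 = 109 B
IP packet = 109 + 24 = 133 B
Ethernet frame = 133 + 14 + 4 = 151 B
Efficiency = app / frame = 89 / 151 = 0.589404 = 58.9404% -> 58.94% (2 dp)

151, 58.94


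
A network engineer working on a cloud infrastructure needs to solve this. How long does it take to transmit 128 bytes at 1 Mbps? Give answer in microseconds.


Given: packet = 128 bytes, bandwidth = 1 Mbps
Packet in bits = 128 * 8 = 1024 bits
Bandwidth = 1 * 10^6 = 1000000 bps
Time = 1024 / 1000000 seconds
Time in us = 1024 * 10^6 / 1000000 = 1024

1024


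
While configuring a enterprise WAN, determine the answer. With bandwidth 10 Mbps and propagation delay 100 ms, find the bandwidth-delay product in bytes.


Given: bandwidth = 10 Mbps, delay = 100 ms
BDP in bits = 10 * 10^6 * 100 / 1000
BDP in bits = 1000000
BDP in bytes = 1000000 / 8 = 125000

125000


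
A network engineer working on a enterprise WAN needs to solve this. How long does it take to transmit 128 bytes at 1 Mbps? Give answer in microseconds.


Given: packet = 128 bytes, bandwidth = 1 Mbps
Packet in bits = 128 * 8 = 1024 bits
Bandwidth = 1 * 10^6 = 1000000 bps
Time = 1024 / 1000000 seconds
Time in us = 1024 * 10^6 / 1000000 = 1024

1024


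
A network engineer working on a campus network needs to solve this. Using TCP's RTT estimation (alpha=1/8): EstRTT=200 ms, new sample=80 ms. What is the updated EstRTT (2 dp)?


Given: EstRTT = 200 ms, SampleRTT = 80 ms, alpha = 1/8
New EstRTT = (1 - alpha) * EstRTT + alpha * SampleRTT
(7/8) * 200 = 175
(1/8) * 80 = 10
New EstRTT = 175 + 10 = 185 ms -> 185.00 ms (2 dp)

185.00


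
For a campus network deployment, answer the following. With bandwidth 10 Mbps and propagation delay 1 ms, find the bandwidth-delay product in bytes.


Given: bandwidth = 10 Mbps, delay = 1 ms
BDP in bits = 10 * 10^6 * 1 / 1000
BDP in bits = 10000
BDP in bytes = 10000 / 8 = 1250

1250


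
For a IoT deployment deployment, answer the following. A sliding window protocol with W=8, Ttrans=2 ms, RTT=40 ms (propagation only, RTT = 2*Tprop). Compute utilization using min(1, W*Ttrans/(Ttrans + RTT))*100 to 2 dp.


Given: W = 8, Ttrans = 2 ms, RTT = 40 ms (= 2 * Tprop, Tprop = 20 ms)
Cycle time = Ttrans + RTT = 2 + 40 = 42 ms (first packet sent until its ACK returns)
W * Ttrans = 8 * 2 = 16 ms of sending per cycle
W * Ttrans / (Ttrans + RTT) = 16 / 42 = 0.380952
U = min(1, 0.380952) = 0.380952
U% = 38.10%

38.10


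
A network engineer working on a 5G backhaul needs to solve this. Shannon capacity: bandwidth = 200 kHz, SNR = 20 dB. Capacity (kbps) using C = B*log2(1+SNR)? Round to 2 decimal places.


Given: B = 200 kHz, SNR = 20 dB
SNR linear = 10^(20/10) = 100
1 + SNR = 101
log2(101) = 6.6582114828
C = 200 * 1000 * 6.6582114828 = 1331642.2966 bps
C = 1331.642297 kbps -> 1331.64 kbps (2 dp)

1331.64


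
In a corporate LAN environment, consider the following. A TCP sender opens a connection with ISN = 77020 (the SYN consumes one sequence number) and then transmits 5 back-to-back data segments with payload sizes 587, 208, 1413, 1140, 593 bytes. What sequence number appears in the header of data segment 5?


The SYN occupies sequence number ISN = 77020, so the first data byte is ISN + 1 = 77021.
SEQ of data segment i = (ISN + 1) + sum of payload sizes of segments 1..i-1.
Segment 1: SEQ = 77021, payload = 587 bytes
Segment 2: SEQ = 77608, payload = 208 bytes
Segment 3: SEQ = 77816, payload = 1413 bytes
Segment 4: SEQ = 79229, payload = 1140 bytes
Segment 5: SEQ = 80369, payload = 593 bytes
SEQ of segment 5 = 77021 + 587 + 208 + 1413 + 1140 = 80369

80369


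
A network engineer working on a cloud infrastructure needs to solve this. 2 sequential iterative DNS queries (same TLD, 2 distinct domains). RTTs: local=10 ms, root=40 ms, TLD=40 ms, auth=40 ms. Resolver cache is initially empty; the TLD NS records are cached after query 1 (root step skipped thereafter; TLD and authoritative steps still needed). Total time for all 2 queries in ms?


Lookup 1 (cold cache): local + root + TLD + auth = 10 + 40 + 40 + 40 = 130 ms
Lookups 2..2 (TLD NS cached -> skip root; new domain -> still ask TLD and auth): local + TLD + auth = 10 + 40 + 40 = 90 ms each
Remaining 1 lookups: 1 * 90 = 90 ms
Total = 130 + 90 = 220 ms

220


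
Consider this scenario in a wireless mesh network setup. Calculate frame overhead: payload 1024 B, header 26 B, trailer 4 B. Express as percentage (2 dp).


Given: payload = 1024 B, header = 26 B, trailer = 4 B
Overhead bytes = header + trailer = 26 + 4 = 30
Total frame = payload + overhead = 1024 + 30 = 1054
Overhead % = 30 / 1054 * 100 = 2.8463% -> 2.85% (2 dp)

2.85


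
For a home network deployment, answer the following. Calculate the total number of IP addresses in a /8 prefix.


Given: CIDR prefix /8
Host bits = 32 - 8 = 24
Total addresses = 2^24 = 16777216

16777216


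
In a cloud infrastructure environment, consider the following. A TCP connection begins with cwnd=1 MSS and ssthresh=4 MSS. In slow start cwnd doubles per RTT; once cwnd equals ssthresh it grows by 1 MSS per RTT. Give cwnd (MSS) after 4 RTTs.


RTT 0: cwnd = 1 MSS (initial)
RTT 1: cwnd = 2 MSS (slow start, doubled)
RTT 2: cwnd = 4 MSS (slow start, doubled)
RTT 3: cwnd = 5 MSS (congestion avoidance, +1)
RTT 4: cwnd = 6 MSS (congestion avoidance, +1)

6


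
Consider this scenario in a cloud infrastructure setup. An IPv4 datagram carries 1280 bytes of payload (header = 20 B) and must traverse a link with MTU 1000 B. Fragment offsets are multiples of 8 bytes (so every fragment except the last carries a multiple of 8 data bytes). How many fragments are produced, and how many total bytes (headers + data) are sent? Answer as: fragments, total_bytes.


Max data per non-final fragment = floor((MTU - header)/8)*8 = floor((1000 - 20)/8)*8 = floor(980/8)*8 = 976 B
Final fragment needs no 8-byte alignment: it can carry up to MTU - header = 980 B
Non-final fragments needed = ceil((payload - 980) / 976) = ceil(300/976) = ceil(0.3074) = 1
Number of fragments = 1 + 1 = 2
Fragment sizes (data): 1 * 976 B + 304 B (last, 304 <= 980 OK)
Total bytes sent = payload + n_frags * header = 1280 + 2*20 = 1280 + 40 = 1320 B

2, 1320


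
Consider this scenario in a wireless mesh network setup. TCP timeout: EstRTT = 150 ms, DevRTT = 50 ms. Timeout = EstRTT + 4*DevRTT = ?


Given: EstRTT = 150 ms, DevRTT = 50 ms
Timeout = EstRTT + 4 * DevRTT
4 * DevRTT = 4 * 50 = 200
Timeout = 150 + 200 = 350 ms

350


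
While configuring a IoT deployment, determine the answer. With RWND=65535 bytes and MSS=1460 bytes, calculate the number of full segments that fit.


Given: RWND = 65535 bytes, MSS = 1460 bytes
Full segments = floor(RWND / MSS)
Full segments = floor(65535 / 1460)
Full segments = floor(44.887) = 44

44


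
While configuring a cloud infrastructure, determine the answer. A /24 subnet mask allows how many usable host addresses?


Given: subnet mask /24
Host bits = 32 - 24 = 8
Total addresses = 2^8 = 256
Usable hosts = 256 - 2 (network + broadcast) = 254

254


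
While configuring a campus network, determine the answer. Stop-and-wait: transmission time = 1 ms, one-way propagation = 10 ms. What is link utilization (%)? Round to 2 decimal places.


Given: Ttrans = 1 ms, Tprop = 10 ms
RTT = 2 * Tprop = 2 * 10 = 20 ms
U = Ttrans / (Ttrans + RTT)
U = 1 / (1 + 20)
U = 1 / 21 = 0.047619
U% = 4.76%

4.76


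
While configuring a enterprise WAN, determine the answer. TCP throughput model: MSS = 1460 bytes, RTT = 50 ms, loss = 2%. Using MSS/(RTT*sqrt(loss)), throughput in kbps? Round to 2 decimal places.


Given: MSS = 1460 bytes, RTT = 50 ms, loss = 2%
RTT in seconds = 50 / 1000 = 0.05
Loss rate = 2% = 0.02
sqrt(loss) = sqrt(0.02) = 0.141421356237
Throughput (bytes/s) = 1460 / (0.05 * 0.141421356237) = 206475.1801
Throughput (kbps) = 206475.1801 * 8 / 1000 = 1651.801441 -> 1651.80 kbps (2 dp)

1651.80


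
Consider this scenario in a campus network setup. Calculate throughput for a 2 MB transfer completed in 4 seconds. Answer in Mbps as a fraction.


Given: file = 2 MB, time = 4 s
File in Mb = 2 * 8 = 16 Mb
Throughput = 16 / 4 Mbps
Throughput = 4 Mbps

4


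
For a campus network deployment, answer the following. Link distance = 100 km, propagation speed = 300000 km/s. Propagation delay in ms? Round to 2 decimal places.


Given: distance = 100 km, speed = 300000 km/s
Delay = distance / speed = 100 / 300000 seconds
Delay in ms = 100 * 1000 / 300000
Delay = 0.3333 ms
Rounded to 2 dp = 0.33 ms

0.33


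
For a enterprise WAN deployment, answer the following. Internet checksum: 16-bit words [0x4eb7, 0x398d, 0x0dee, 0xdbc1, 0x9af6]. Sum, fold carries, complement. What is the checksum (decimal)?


Given words: [0x4eb7, 0x398d, 0x0dee, 0xdbc1, 0x9af6]
Step 1: Sum all words
Raw sum = 20151 + 14733 + 3566 + 56257 + 39670 = 134377
Step 2: Fold carry: (3305 + 2) = 3307
One's complement = ~3307 & 0xFFFF = 62228

62228


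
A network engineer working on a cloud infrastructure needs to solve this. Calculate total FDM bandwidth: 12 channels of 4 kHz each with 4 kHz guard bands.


Given: 12 channels, 4 kHz each, guard = 4 kHz
Channel bandwidth = 12 * 4 = 48 kHz
Guard bands = 11 gaps * 4 kHz = 44 kHz
Total = 48 + 44 = 92 kHz

92


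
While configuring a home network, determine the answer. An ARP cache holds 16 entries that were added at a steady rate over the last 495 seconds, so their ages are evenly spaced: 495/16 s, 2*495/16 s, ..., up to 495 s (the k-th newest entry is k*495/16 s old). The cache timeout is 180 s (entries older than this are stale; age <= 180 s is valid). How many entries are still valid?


Ages are k * 495/16 s for k = 1..16 (spacing = 30.9375 s).
Entry k is valid iff k * 495/16 <= 180 iff k <= 16 * 180 / 495 = 5.8182
n_valid = floor(5.8182) = 5
(n_stale = 16 - 5 = 11)

5


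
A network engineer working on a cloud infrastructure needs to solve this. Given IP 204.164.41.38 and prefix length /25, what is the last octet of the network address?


Given: IP = 204.164.41.38, prefix = /25
Subnet mask = 255.255.255.128
Last octet of IP: 38
Last octet of mask: 128
Network last octet = 38 AND 128 = 0

0


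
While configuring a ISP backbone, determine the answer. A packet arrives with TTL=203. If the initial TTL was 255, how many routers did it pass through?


Given: initial TTL = 255, received TTL = 203
Hops = initial TTL - received TTL
Hops = 255 - 203 = 52

52


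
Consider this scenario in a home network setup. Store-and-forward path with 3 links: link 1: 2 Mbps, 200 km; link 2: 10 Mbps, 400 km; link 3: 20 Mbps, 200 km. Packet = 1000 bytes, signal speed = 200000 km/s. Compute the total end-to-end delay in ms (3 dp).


Packet = 1000 bytes = 8000 bits. Store-and-forward: sum (t_trans + t_prop) per link.
Link 1: t_trans = 8000/(2*10^6) s = 4.0000 ms; t_prop = 200/200000 s = 1.0000 ms; subtotal = 5.0000 ms
Link 2: t_trans = 8000/(10*10^6) s = 0.8000 ms; t_prop = 400/200000 s = 2.0000 ms; subtotal = 2.8000 ms
Link 3: t_trans = 8000/(20*10^6) s = 0.4000 ms; t_prop = 200/200000 s = 1.0000 ms; subtotal = 1.4000 ms
End-to-end = 5.0000 + 2.8000 + 1.4000 = 9.2000 ms -> 9.200 ms (3 dp)

9.200


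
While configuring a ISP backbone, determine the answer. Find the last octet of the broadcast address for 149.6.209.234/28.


Given: IP = 149.6.209.234, prefix = /28
Host bits = 32 - 28 = 4
Network last octet = 234 AND mask = 224
Host part size = 2^4 - 1 = 15
Broadcast last octet = 224 OR 15 = 239

239


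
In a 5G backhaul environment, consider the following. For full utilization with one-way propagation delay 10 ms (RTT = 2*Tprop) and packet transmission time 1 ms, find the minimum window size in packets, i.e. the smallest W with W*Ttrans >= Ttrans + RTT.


Given: Ttrans = 1 ms, RTT = 20 ms (= 2 * Tprop, Tprop = 10 ms)
Time until first ACK returns = Ttrans + RTT = 1 + 20 = 21 ms
Need W * Ttrans >= Ttrans + RTT  ->  W >= (Ttrans + RTT) / Ttrans
(Ttrans + RTT) / Ttrans = 21 / 1 = 21
W_min = ceil(21) = 21

21


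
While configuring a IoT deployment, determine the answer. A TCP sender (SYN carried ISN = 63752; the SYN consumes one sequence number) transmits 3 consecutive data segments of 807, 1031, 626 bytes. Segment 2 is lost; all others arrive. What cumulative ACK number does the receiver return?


SYN uses sequence number 63752; first data byte = ISN + 1 = 63753.
Segment 1: SEQ = 63753, len = 807 B, covers [63753, 64559]
Segment 2: SEQ = 64560, len = 1031 B, covers [64560, 65590] [LOST]
Segment 3: SEQ = 65591, len = 626 B, covers [65591, 66216]
In-order data received: bytes [63753, 64559] (segments 1..1).
Segment 2 missing -> gap begins at byte 64560; later segments buffered out of order.
Cumulative ACK = next expected in-order byte = 63753 + 807 = 64560

64560
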